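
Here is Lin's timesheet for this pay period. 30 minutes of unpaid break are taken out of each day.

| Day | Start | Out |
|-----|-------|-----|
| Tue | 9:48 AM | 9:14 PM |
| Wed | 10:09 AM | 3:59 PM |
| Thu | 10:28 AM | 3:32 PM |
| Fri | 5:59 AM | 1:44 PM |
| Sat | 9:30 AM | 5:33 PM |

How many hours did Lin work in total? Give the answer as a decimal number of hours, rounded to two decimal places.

Tue: 9:48 AM–9:14 PM = 11 h 26 min; less 30 min break → 10 h 56 min
Wed: 10:09 AM–3:59 PM = 5 h 50 min; less 30 min break → 5 h 20 min
Thu: 10:28 AM–3:32 PM = 5 h 4 min; less 30 min break → 4 h 34 min
Fri: 5:59 AM–1:44 PM = 7 h 45 min; less 30 min break → 7 h 15 min
Sat: 9:30 AM–5:33 PM = 8 h 3 min; less 30 min break → 7 h 33 min
Total: 10 h 56 min + 5 h 20 min + 4 h 34 min + 7 h 15 min + 7 h 33 min = 35 h 38 min.

35.63 hours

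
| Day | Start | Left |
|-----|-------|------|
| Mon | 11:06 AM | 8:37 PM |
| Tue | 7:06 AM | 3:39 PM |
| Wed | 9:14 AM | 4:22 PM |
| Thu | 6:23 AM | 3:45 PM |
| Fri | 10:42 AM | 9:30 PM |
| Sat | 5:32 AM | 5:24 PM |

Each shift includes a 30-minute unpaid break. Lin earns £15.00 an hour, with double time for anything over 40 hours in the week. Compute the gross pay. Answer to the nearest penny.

Mon: 11:06 AM–8:37 PM = 9 h 31 min; less 30 min break → 9 h 1 min
Tue: 7:06 AM–3:39 PM = 8 h 33 min; less 30 min break → 8 h 3 min
Wed: 9:14 AM–4:22 PM = 7 h 8 min; less 30 min break → 6 h 38 min
Thu: 6:23 AM–3:45 PM = 9 h 22 min; less 30 min break → 8 h 52 min
Fri: 10:42 AM–9:30 PM = 10 h 48 min; less 30 min break → 10 h 18 min
Sat: 5:32 AM–5:24 PM = 11 h 52 min; less 30 min break → 11 h 22 min
Total worked: 54 h 14 min = 3254 min.
Regular 40 h 0 min = 2400 min at £15.00/h; overtime 14 h 14 min = 854 min at £30.00/h.
Pay = (2400 × £15.00 + 854 × £30.00) ÷ 60 = £1027.00.

£1027.00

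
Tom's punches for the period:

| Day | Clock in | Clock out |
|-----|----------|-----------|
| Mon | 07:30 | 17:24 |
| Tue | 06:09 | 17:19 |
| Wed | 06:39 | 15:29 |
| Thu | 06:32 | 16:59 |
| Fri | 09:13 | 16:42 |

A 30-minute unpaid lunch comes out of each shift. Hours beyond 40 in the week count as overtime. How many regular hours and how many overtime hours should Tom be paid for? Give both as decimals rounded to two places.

Regular 40.00 hours, overtime 5.33 hours

Mon: 07:30–17:24 = 9 h 54 min; less 30 min break → 9 h 24 min
Tue: 06:09–17:19 = 11 h 10 min; less 30 min break → 10 h 40 min
Wed: 06:39–15:29 = 8 h 50 min; less 30 min break → 8 h 20 min
Thu: 06:32–16:59 = 10 h 27 min; less 30 min break → 9 h 57 min
Fri: 09:13–16:42 = 7 h 29 min; less 30 min break → 6 h 59 min
Total worked: 45 h 20 min = 45.33 h.
Threshold 40 h → overtime 5 h 20 min, regular 40 h 0 min.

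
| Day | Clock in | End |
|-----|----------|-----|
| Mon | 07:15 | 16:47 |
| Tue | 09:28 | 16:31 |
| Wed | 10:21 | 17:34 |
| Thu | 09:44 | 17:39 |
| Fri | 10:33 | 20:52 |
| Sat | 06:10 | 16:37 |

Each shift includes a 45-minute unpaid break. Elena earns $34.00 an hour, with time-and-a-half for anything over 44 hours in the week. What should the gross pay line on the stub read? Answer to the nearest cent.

$1699.15

Mon: 07:15–16:47 = 9 h 32 min; less 45 min break → 8 h 47 min
Tue: 09:28–16:31 = 7 h 3 min; less 45 min break → 6 h 18 min
Wed: 10:21–17:34 = 7 h 13 min; less 45 min break → 6 h 28 min
Thu: 09:44–17:39 = 7 h 55 min; less 45 min break → 7 h 10 min
Fri: 10:33–20:52 = 10 h 19 min; less 45 min break → 9 h 34 min
Sat: 06:10–16:37 = 10 h 27 min; less 45 min break → 9 h 42 min
Total worked: 47 h 59 min = 2879 min.
Regular 44 h 0 min = 2640 min at $34.00/h; overtime 3 h 59 min = 239 min at $51.00/h.
Pay = (2640 × $34.00 + 239 × $51.00) ÷ 60 = $1699.15.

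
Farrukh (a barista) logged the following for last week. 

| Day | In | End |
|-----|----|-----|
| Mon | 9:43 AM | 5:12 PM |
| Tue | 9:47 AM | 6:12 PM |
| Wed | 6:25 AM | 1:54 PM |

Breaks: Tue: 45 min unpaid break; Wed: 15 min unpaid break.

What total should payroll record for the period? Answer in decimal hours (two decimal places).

22.38 hours

Mon: 9:43 AM–5:12 PM = 7 h 29 min
Tue: 9:47 AM–6:12 PM = 8 h 25 min; less 45 min break → 7 h 40 min
Wed: 6:25 AM–1:54 PM = 7 h 29 min; less 15 min break → 7 h 14 min
Total: 7 h 29 min + 7 h 40 min + 7 h 14 min = 22 h 23 min.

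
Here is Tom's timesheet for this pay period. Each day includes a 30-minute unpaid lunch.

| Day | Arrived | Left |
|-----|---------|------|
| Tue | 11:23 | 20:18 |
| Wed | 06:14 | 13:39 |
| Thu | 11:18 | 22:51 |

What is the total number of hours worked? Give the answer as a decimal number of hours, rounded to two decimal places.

26.38 hours

Tue: 11:23–20:18 = 8 h 55 min; less 30 min break → 8 h 25 min
Wed: 06:14–13:39 = 7 h 25 min; less 30 min break → 6 h 55 min
Thu: 11:18–22:51 = 11 h 33 min; less 30 min break → 11 h 3 min
Total: 8 h 25 min + 6 h 55 min + 11 h 3 min = 26 h 23 min.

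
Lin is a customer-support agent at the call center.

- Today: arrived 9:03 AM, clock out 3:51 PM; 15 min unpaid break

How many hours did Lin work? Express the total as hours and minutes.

6 h 33 min

Today: 9:03 AM–3:51 PM = 6 h 48 min; less 15 min break → 6 h 33 min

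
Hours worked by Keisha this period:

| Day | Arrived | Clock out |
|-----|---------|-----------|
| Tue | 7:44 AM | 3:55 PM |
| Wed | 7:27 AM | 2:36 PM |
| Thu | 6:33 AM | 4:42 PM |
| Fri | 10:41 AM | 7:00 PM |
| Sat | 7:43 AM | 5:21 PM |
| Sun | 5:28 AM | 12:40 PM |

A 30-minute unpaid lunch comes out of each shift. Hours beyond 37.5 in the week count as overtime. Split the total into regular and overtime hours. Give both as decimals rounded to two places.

Tue: 7:44 AM–3:55 PM = 8 h 11 min; less 30 min break → 7 h 41 min
Wed: 7:27 AM–2:36 PM = 7 h 9 min; less 30 min break → 6 h 39 min
Thu: 6:33 AM–4:42 PM = 10 h 9 min; less 30 min break → 9 h 39 min
Fri: 10:41 AM–7:00 PM = 8 h 19 min; less 30 min break → 7 h 49 min
Sat: 7:43 AM–5:21 PM = 9 h 38 min; less 30 min break → 9 h 8 min
Sun: 5:28 AM–12:40 PM = 7 h 12 min; less 30 min break → 6 h 42 min
Total worked: 47 h 38 min = 47.63 h.
Threshold 37.5 h → overtime 10 h 8 min, regular 37 h 30 min.

Regular 37.50 hours, overtime 10.13 hours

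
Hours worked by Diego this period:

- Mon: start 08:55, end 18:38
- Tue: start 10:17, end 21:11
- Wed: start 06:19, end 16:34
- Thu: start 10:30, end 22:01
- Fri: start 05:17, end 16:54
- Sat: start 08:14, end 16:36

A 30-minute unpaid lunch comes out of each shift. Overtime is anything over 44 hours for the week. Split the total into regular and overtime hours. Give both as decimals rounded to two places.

Mon: 08:55–18:38 = 9 h 43 min; less 30 min break → 9 h 13 min
Tue: 10:17–21:11 = 10 h 54 min; less 30 min break → 10 h 24 min
Wed: 06:19–16:34 = 10 h 15 min; less 30 min break → 9 h 45 min
Thu: 10:30–22:01 = 11 h 31 min; less 30 min break → 11 h 1 min
Fri: 05:17–16:54 = 11 h 37 min; less 30 min break → 11 h 7 min
Sat: 08:14–16:36 = 8 h 22 min; less 30 min break → 7 h 52 min
Total worked: 59 h 22 min = 59.37 h.
Threshold 44 h → overtime 15 h 22 min, regular 44 h 0 min.

Regular 44.00 hours, overtime 15.37 hours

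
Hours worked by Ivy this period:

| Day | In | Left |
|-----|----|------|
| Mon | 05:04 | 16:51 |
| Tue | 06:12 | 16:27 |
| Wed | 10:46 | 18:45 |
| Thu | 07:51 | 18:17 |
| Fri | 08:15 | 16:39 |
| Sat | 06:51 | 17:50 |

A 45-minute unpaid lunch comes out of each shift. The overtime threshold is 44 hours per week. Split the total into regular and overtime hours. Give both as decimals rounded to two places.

Regular 44.00 hours, overtime 11.33 hours

Mon: 05:04–16:51 = 11 h 47 min; less 45 min break → 11 h 2 min
Tue: 06:12–16:27 = 10 h 15 min; less 45 min break → 9 h 30 min
Wed: 10:46–18:45 = 7 h 59 min; less 45 min break → 7 h 14 min
Thu: 07:51–18:17 = 10 h 26 min; less 45 min break → 9 h 41 min
Fri: 08:15–16:39 = 8 h 24 min; less 45 min break → 7 h 39 min
Sat: 06:51–17:50 = 10 h 59 min; less 45 min break → 10 h 14 min
Total worked: 55 h 20 min = 55.33 h.
Threshold 44 h → overtime 11 h 20 min, regular 44 h 0 min.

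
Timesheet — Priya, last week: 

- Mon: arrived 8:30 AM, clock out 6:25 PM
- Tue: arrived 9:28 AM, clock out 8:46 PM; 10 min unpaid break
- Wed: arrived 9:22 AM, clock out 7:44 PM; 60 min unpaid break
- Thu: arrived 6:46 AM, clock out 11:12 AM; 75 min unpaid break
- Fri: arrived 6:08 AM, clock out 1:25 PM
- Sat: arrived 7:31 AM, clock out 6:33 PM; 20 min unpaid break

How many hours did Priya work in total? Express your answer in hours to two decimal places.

Mon: 8:30 AM–6:25 PM = 9 h 55 min
Tue: 9:28 AM–8:46 PM = 11 h 18 min; less 10 min break → 11 h 8 min
Wed: 9:22 AM–7:44 PM = 10 h 22 min; less 60 min break → 9 h 22 min
Thu: 6:46 AM–11:12 AM = 4 h 26 min; less 75 min break → 3 h 11 min
Fri: 6:08 AM–1:25 PM = 7 h 17 min
Sat: 7:31 AM–6:33 PM = 11 h 2 min; less 20 min break → 10 h 42 min
Total: 9 h 55 min + 11 h 8 min + 9 h 22 min + 3 h 11 min + 7 h 17 min + 10 h 42 min = 51 h 35 min.

51.58 hours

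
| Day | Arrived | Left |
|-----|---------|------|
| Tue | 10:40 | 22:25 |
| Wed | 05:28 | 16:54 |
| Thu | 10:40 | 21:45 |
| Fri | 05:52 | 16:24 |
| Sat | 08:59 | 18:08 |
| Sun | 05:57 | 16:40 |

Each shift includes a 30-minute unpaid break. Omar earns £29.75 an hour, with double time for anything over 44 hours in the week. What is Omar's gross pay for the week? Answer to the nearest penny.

£2360.17

Tue: 10:40–22:25 = 11 h 45 min; less 30 min break → 11 h 15 min
Wed: 05:28–16:54 = 11 h 26 min; less 30 min break → 10 h 56 min
Thu: 10:40–21:45 = 11 h 5 min; less 30 min break → 10 h 35 min
Fri: 05:52–16:24 = 10 h 32 min; less 30 min break → 10 h 2 min
Sat: 08:59–18:08 = 9 h 9 min; less 30 min break → 8 h 39 min
Sun: 05:57–16:40 = 10 h 43 min; less 30 min break → 10 h 13 min
Total worked: 61 h 40 min = 3700 min.
Regular 44 h 0 min = 2640 min at £29.75/h; overtime 17 h 40 min = 1060 min at £59.50/h.
Pay = (2640 × £29.75 + 1060 × £59.50) ÷ 60 = £2360.17.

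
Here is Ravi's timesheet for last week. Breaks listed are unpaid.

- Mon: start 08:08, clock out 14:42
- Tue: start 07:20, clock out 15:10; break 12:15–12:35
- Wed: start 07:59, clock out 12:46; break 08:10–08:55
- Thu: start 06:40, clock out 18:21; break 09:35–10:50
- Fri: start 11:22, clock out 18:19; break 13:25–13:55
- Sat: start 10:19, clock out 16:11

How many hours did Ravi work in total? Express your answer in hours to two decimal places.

Mon: 08:08–14:42 = 6 h 34 min
Tue: 07:20–15:10 = 7 h 50 min; less 20 min break → 7 h 30 min
Wed: 07:59–12:46 = 4 h 47 min; less 45 min break → 4 h 2 min
Thu: 06:40–18:21 = 11 h 41 min; less 75 min break → 10 h 26 min
Fri: 11:22–18:19 = 6 h 57 min; less 30 min break → 6 h 27 min
Sat: 10:19–16:11 = 5 h 52 min
Total: 6 h 34 min + 7 h 30 min + 4 h 2 min + 10 h 26 min + 6 h 27 min + 5 h 52 min = 40 h 51 min.

40.85 hours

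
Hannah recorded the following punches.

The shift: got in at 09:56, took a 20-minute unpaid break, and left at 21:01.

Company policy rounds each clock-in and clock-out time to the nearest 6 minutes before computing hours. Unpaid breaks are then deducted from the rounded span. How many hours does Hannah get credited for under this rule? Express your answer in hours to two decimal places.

The shift: in 09:56→09:54, out 21:01→21:00; 11 h 6 min − 20 min = 10 h 46 min

10.77 hours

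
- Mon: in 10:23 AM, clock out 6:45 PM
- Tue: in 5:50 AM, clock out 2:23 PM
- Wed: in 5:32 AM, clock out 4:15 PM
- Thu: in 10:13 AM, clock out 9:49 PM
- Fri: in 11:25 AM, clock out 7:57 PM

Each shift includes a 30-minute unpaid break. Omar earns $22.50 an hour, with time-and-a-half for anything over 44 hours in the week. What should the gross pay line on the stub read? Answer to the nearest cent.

$1032.75

Mon: 10:23 AM–6:45 PM = 8 h 22 min; less 30 min break → 7 h 52 min
Tue: 5:50 AM–2:23 PM = 8 h 33 min; less 30 min break → 8 h 3 min
Wed: 5:32 AM–4:15 PM = 10 h 43 min; less 30 min break → 10 h 13 min
Thu: 10:13 AM–9:49 PM = 11 h 36 min; less 30 min break → 11 h 6 min
Fri: 11:25 AM–7:57 PM = 8 h 32 min; less 30 min break → 8 h 2 min
Total worked: 45 h 16 min = 2716 min.
Regular 44 h 0 min = 2640 min at $22.50/h; overtime 1 h 16 min = 76 min at $33.75/h.
Pay = (2640 × $22.50 + 76 × $33.75) ÷ 60 = $1032.75.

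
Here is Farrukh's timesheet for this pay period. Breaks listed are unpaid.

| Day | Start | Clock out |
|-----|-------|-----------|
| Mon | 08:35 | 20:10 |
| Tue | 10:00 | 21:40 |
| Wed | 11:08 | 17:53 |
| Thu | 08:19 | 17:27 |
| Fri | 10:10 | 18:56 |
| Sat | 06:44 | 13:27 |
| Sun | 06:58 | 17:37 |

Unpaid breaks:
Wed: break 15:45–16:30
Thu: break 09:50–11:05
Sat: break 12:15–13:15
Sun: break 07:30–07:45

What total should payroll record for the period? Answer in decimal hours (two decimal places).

62.02 hours

Mon: 08:35–20:10 = 11 h 35 min
Tue: 10:00–21:40 = 11 h 40 min
Wed: 11:08–17:53 = 6 h 45 min; less 45 min break → 6 h 0 min
Thu: 08:19–17:27 = 9 h 8 min; less 75 min break → 7 h 53 min
Fri: 10:10–18:56 = 8 h 46 min
Sat: 06:44–13:27 = 6 h 43 min; less 60 min break → 5 h 43 min
Sun: 06:58–17:37 = 10 h 39 min; less 15 min break → 10 h 24 min
Total: 11 h 35 min + 11 h 40 min + 6 h 0 min + 7 h 53 min + 8 h 46 min + 5 h 43 min + 10 h 24 min = 62 h 1 min.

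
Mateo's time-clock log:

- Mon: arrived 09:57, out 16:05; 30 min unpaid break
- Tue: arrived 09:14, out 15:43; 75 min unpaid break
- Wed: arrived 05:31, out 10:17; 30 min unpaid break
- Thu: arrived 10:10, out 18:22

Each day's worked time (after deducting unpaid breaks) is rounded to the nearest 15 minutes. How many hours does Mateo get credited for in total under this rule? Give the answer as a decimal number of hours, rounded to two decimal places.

Mon: 09:57–16:05 = 6 h 8 min − 30 min = 5 h 38 min → rounds to 5 h 45 min
Tue: 09:14–15:43 = 6 h 29 min − 75 min = 5 h 14 min → rounds to 5 h 15 min
Wed: 05:31–10:17 = 4 h 46 min − 30 min = 4 h 16 min → rounds to 4 h 15 min
Thu: 10:10–18:22 = 8 h 12 min → rounds to 8 h 15 min
Total credited: 23 h 30 min.

23.50 hours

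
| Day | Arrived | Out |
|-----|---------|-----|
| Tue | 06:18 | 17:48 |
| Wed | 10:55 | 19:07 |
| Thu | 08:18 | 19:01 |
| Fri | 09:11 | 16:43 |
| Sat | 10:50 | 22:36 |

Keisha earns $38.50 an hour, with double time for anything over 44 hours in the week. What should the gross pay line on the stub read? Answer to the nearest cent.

$2134.18

Tue: 06:18–17:48 = 11 h 30 min
Wed: 10:55–19:07 = 8 h 12 min
Thu: 08:18–19:01 = 10 h 43 min
Fri: 09:11–16:43 = 7 h 32 min
Sat: 10:50–22:36 = 11 h 46 min
Total worked: 49 h 43 min = 2983 min.
Regular 44 h 0 min = 2640 min at $38.50/h; overtime 5 h 43 min = 343 min at $77.00/h.
Pay = (2640 × $38.50 + 343 × $77.00) ÷ 60 = $2134.18.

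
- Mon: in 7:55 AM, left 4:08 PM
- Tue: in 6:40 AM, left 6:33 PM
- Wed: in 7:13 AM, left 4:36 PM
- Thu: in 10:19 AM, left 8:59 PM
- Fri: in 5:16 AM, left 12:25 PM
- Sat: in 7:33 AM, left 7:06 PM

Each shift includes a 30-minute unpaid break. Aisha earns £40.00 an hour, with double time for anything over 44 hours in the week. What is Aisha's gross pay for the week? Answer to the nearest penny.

£2708.00

Mon: 7:55 AM–4:08 PM = 8 h 13 min; less 30 min break → 7 h 43 min
Tue: 6:40 AM–6:33 PM = 11 h 53 min; less 30 min break → 11 h 23 min
Wed: 7:13 AM–4:36 PM = 9 h 23 min; less 30 min break → 8 h 53 min
Thu: 10:19 AM–8:59 PM = 10 h 40 min; less 30 min break → 10 h 10 min
Fri: 5:16 AM–12:25 PM = 7 h 9 min; less 30 min break → 6 h 39 min
Sat: 7:33 AM–7:06 PM = 11 h 33 min; less 30 min break → 11 h 3 min
Total worked: 55 h 51 min = 3351 min.
Regular 44 h 0 min = 2640 min at £40.00/h; overtime 11 h 51 min = 711 min at £80.00/h.
Pay = (2640 × £40.00 + 711 × £80.00) ÷ 60 = £2708.00.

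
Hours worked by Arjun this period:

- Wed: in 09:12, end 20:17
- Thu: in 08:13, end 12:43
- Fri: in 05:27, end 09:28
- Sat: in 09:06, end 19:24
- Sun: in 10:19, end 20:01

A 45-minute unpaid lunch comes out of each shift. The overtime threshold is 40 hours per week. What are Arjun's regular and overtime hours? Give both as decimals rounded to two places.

Regular 35.85 hours, overtime 0.00 hours

Wed: 09:12–20:17 = 11 h 5 min; less 45 min break → 10 h 20 min
Thu: 08:13–12:43 = 4 h 30 min; less 45 min break → 3 h 45 min
Fri: 05:27–09:28 = 4 h 1 min; less 45 min break → 3 h 16 min
Sat: 09:06–19:24 = 10 h 18 min; less 45 min break → 9 h 33 min
Sun: 10:19–20:01 = 9 h 42 min; less 45 min break → 8 h 57 min
Total worked: 35 h 51 min = 35.85 h.
Threshold 40 h → overtime 0 h 0 min, regular 35 h 51 min.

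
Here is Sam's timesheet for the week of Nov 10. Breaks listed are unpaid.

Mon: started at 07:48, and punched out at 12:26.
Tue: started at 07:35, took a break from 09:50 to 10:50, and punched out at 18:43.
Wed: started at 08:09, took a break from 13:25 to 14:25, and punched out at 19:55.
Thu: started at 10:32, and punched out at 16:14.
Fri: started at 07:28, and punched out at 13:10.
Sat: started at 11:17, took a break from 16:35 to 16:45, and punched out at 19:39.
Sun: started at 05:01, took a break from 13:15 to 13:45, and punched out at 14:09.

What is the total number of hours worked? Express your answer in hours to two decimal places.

53.77 hours

Mon: 07:48–12:26 = 4 h 38 min
Tue: 07:35–18:43 = 11 h 8 min; less 60 min break → 10 h 8 min
Wed: 08:09–19:55 = 11 h 46 min; less 60 min break → 10 h 46 min
Thu: 10:32–16:14 = 5 h 42 min
Fri: 07:28–13:10 = 5 h 42 min
Sat: 11:17–19:39 = 8 h 22 min; less 10 min break → 8 h 12 min
Sun: 05:01–14:09 = 9 h 8 min; less 30 min break → 8 h 38 min
Total: 4 h 38 min + 10 h 8 min + 10 h 46 min + 5 h 42 min + 5 h 42 min + 8 h 12 min + 8 h 38 min = 53 h 46 min.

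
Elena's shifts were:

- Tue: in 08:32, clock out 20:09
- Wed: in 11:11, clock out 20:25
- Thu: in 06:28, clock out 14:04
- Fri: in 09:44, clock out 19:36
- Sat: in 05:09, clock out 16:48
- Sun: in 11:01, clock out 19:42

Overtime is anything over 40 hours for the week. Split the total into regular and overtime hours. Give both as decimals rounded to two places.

Tue: 08:32–20:09 = 11 h 37 min
Wed: 11:11–20:25 = 9 h 14 min
Thu: 06:28–14:04 = 7 h 36 min
Fri: 09:44–19:36 = 9 h 52 min
Sat: 05:09–16:48 = 11 h 39 min
Sun: 11:01–19:42 = 8 h 41 min
Total worked: 58 h 39 min = 58.65 h.
Threshold 40 h → overtime 18 h 39 min, regular 40 h 0 min.

Regular 40.00 hours, overtime 18.65 hours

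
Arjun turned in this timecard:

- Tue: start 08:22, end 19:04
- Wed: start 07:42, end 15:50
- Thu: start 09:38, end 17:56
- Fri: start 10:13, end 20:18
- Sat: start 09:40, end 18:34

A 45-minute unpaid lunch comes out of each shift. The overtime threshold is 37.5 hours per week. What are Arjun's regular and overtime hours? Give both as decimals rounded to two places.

Tue: 08:22–19:04 = 10 h 42 min; less 45 min break → 9 h 57 min
Wed: 07:42–15:50 = 8 h 8 min; less 45 min break → 7 h 23 min
Thu: 09:38–17:56 = 8 h 18 min; less 45 min break → 7 h 33 min
Fri: 10:13–20:18 = 10 h 5 min; less 45 min break → 9 h 20 min
Sat: 09:40–18:34 = 8 h 54 min; less 45 min break → 8 h 9 min
Total worked: 42 h 22 min = 42.37 h.
Threshold 37.5 h → overtime 4 h 52 min, regular 37 h 30 min.

Regular 37.50 hours, overtime 4.87 hours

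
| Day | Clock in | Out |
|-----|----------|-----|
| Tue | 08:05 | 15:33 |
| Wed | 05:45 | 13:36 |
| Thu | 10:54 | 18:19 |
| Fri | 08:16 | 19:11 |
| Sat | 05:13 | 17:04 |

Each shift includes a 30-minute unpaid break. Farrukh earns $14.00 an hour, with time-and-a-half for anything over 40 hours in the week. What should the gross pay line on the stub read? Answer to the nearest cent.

$623.00

Tue: 08:05–15:33 = 7 h 28 min; less 30 min break → 6 h 58 min
Wed: 05:45–13:36 = 7 h 51 min; less 30 min break → 7 h 21 min
Thu: 10:54–18:19 = 7 h 25 min; less 30 min break → 6 h 55 min
Fri: 08:16–19:11 = 10 h 55 min; less 30 min break → 10 h 25 min
Sat: 05:13–17:04 = 11 h 51 min; less 30 min break → 11 h 21 min
Total worked: 43 h 0 min = 2580 min.
Regular 40 h 0 min = 2400 min at $14.00/h; overtime 3 h 0 min = 180 min at $21.00/h.
Pay = (2400 × $14.00 + 180 × $21.00) ÷ 60 = $623.00.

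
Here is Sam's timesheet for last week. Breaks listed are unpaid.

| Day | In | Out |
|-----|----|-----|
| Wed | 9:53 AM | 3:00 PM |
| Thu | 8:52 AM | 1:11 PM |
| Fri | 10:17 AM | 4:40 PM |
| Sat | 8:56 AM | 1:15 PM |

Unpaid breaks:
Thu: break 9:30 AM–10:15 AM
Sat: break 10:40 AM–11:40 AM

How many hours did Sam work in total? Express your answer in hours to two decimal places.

Wed: 9:53 AM–3:00 PM = 5 h 7 min
Thu: 8:52 AM–1:11 PM = 4 h 19 min; less 45 min break → 3 h 34 min
Fri: 10:17 AM–4:40 PM = 6 h 23 min
Sat: 8:56 AM–1:15 PM = 4 h 19 min; less 60 min break → 3 h 19 min
Total: 5 h 7 min + 3 h 34 min + 6 h 23 min + 3 h 19 min = 18 h 23 min.

18.38 hours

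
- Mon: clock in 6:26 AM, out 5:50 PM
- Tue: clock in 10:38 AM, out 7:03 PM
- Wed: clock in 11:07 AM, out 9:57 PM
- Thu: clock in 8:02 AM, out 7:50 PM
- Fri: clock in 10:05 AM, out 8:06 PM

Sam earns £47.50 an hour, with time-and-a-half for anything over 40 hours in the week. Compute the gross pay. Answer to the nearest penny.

Mon: 6:26 AM–5:50 PM = 11 h 24 min
Tue: 10:38 AM–7:03 PM = 8 h 25 min
Wed: 11:07 AM–9:57 PM = 10 h 50 min
Thu: 8:02 AM–7:50 PM = 11 h 48 min
Fri: 10:05 AM–8:06 PM = 10 h 1 min
Total worked: 52 h 28 min = 3148 min.
Regular 40 h 0 min = 2400 min at £47.50/h; overtime 12 h 28 min = 748 min at £71.25/h.
Pay = (2400 × £47.50 + 748 × £71.25) ÷ 60 = £2788.25.

£2788.25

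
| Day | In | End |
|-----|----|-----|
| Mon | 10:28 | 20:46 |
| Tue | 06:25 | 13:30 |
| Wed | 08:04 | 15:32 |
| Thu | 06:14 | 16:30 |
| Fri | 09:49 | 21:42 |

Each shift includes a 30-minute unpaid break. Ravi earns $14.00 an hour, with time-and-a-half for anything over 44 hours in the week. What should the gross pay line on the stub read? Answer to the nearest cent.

$626.50

Mon: 10:28–20:46 = 10 h 18 min; less 30 min break → 9 h 48 min
Tue: 06:25–13:30 = 7 h 5 min; less 30 min break → 6 h 35 min
Wed: 08:04–15:32 = 7 h 28 min; less 30 min break → 6 h 58 min
Thu: 06:14–16:30 = 10 h 16 min; less 30 min break → 9 h 46 min
Fri: 09:49–21:42 = 11 h 53 min; less 30 min break → 11 h 23 min
Total worked: 44 h 30 min = 2670 min.
Regular 44 h 0 min = 2640 min at $14.00/h; overtime 0 h 30 min = 30 min at $21.00/h.
Pay = (2640 × $14.00 + 30 × $21.00) ÷ 60 = $626.50.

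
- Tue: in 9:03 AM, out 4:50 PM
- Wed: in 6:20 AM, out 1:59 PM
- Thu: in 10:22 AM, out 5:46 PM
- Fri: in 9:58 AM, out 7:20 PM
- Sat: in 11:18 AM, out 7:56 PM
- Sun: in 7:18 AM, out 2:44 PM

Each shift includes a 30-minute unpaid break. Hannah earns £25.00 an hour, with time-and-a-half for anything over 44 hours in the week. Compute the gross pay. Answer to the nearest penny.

£1147.50

Tue: 9:03 AM–4:50 PM = 7 h 47 min; less 30 min break → 7 h 17 min
Wed: 6:20 AM–1:59 PM = 7 h 39 min; less 30 min break → 7 h 9 min
Thu: 10:22 AM–5:46 PM = 7 h 24 min; less 30 min break → 6 h 54 min
Fri: 9:58 AM–7:20 PM = 9 h 22 min; less 30 min break → 8 h 52 min
Sat: 11:18 AM–7:56 PM = 8 h 38 min; less 30 min break → 8 h 8 min
Sun: 7:18 AM–2:44 PM = 7 h 26 min; less 30 min break → 6 h 56 min
Total worked: 45 h 16 min = 2716 min.
Regular 44 h 0 min = 2640 min at £25.00/h; overtime 1 h 16 min = 76 min at £37.50/h.
Pay = (2640 × £25.00 + 76 × £37.50) ÷ 60 = £1147.50.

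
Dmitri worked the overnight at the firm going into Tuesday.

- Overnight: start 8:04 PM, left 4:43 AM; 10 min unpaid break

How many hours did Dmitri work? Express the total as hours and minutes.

8 h 29 min

Overnight: 8:04 PM → midnight = 3 h 56 min; midnight → 4:43 AM = 4 h 43 min; span 8 h 39 min; less 10 min break → 8 h 29 min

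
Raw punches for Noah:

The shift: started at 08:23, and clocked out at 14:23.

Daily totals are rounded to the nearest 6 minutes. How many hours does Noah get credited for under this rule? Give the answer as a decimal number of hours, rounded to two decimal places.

6.00 hours

The shift: 08:23–14:23 = 6 h 0 min → rounds to 6 h 0 min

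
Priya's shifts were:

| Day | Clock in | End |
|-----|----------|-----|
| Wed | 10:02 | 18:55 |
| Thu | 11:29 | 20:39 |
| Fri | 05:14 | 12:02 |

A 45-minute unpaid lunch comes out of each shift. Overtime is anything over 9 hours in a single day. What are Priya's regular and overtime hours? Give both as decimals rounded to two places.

Wed: 10:02–18:55 = 8 h 53 min; less 45 min break → 8 h 8 min
Thu: 11:29–20:39 = 9 h 10 min; less 45 min break → 8 h 25 min
Fri: 05:14–12:02 = 6 h 48 min; less 45 min break → 6 h 3 min
Wed reg 8 h 8 min / OT 0 h 0 min; Thu reg 8 h 25 min / OT 0 h 0 min; Fri reg 6 h 3 min / OT 0 h 0 min.
Totals: regular 22 h 36 min, overtime 0 h 0 min.

Regular 22.60 hours, overtime 0.00 hours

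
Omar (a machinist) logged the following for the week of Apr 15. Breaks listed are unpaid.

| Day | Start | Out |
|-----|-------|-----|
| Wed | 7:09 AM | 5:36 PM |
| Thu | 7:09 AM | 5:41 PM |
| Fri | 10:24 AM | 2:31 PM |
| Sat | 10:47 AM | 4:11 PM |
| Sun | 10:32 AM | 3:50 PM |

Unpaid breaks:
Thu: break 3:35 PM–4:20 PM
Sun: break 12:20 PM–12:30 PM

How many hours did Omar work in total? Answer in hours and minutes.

34 h 53 min

Wed: 7:09 AM–5:36 PM = 10 h 27 min
Thu: 7:09 AM–5:41 PM = 10 h 32 min; less 45 min break → 9 h 47 min
Fri: 10:24 AM–2:31 PM = 4 h 7 min
Sat: 10:47 AM–4:11 PM = 5 h 24 min
Sun: 10:32 AM–3:50 PM = 5 h 18 min; less 10 min break → 5 h 8 min
Total: 10 h 27 min + 9 h 47 min + 4 h 7 min + 5 h 24 min + 5 h 8 min = 34 h 53 min.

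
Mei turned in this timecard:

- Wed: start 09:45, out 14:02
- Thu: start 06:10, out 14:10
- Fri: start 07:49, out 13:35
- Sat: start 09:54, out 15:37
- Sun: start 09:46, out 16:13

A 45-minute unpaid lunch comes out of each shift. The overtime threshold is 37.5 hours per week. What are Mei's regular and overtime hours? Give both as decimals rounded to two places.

Regular 26.47 hours, overtime 0.00 hours

Wed: 09:45–14:02 = 4 h 17 min; less 45 min break → 3 h 32 min
Thu: 06:10–14:10 = 8 h 0 min; less 45 min break → 7 h 15 min
Fri: 07:49–13:35 = 5 h 46 min; less 45 min break → 5 h 1 min
Sat: 09:54–15:37 = 5 h 43 min; less 45 min break → 4 h 58 min
Sun: 09:46–16:13 = 6 h 27 min; less 45 min break → 5 h 42 min
Total worked: 26 h 28 min = 26.47 h.
Threshold 37.5 h → overtime 0 h 0 min, regular 26 h 28 min.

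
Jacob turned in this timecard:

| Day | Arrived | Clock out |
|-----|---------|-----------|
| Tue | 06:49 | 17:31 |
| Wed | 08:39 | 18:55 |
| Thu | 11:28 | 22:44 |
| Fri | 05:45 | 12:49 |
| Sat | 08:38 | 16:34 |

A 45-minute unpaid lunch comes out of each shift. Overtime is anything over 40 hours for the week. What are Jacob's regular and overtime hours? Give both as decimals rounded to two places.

Tue: 06:49–17:31 = 10 h 42 min; less 45 min break → 9 h 57 min
Wed: 08:39–18:55 = 10 h 16 min; less 45 min break → 9 h 31 min
Thu: 11:28–22:44 = 11 h 16 min; less 45 min break → 10 h 31 min
Fri: 05:45–12:49 = 7 h 4 min; less 45 min break → 6 h 19 min
Sat: 08:38–16:34 = 7 h 56 min; less 45 min break → 7 h 11 min
Total worked: 43 h 29 min = 43.48 h.
Threshold 40 h → overtime 3 h 29 min, regular 40 h 0 min.

Regular 40.00 hours, overtime 3.48 hours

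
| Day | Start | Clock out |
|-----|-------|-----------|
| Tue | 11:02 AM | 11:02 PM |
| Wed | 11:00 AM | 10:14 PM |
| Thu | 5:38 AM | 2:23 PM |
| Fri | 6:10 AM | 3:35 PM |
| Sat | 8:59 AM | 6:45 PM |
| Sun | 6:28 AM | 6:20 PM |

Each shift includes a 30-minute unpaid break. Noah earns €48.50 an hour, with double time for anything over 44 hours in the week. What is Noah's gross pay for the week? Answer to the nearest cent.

Tue: 11:02 AM–11:02 PM = 12 h 0 min; less 30 min break → 11 h 30 min
Wed: 11:00 AM–10:14 PM = 11 h 14 min; less 30 min break → 10 h 44 min
Thu: 5:38 AM–2:23 PM = 8 h 45 min; less 30 min break → 8 h 15 min
Fri: 6:10 AM–3:35 PM = 9 h 25 min; less 30 min break → 8 h 55 min
Sat: 8:59 AM–6:45 PM = 9 h 46 min; less 30 min break → 9 h 16 min
Sun: 6:28 AM–6:20 PM = 11 h 52 min; less 30 min break → 11 h 22 min
Total worked: 60 h 2 min = 3602 min.
Regular 44 h 0 min = 2640 min at €48.50/h; overtime 16 h 2 min = 962 min at €97.00/h.
Pay = (2640 × €48.50 + 962 × €97.00) ÷ 60 = €3689.23.

€3689.23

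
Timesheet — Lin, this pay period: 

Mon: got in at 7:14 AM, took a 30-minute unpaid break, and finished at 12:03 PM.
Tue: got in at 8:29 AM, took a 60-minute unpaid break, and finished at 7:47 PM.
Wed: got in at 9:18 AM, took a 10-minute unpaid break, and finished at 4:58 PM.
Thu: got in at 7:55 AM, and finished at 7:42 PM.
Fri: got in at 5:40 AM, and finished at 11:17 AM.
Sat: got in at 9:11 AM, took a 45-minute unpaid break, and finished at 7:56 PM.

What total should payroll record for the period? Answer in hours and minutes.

Mon: 7:14 AM–12:03 PM = 4 h 49 min; less 30 min break → 4 h 19 min
Tue: 8:29 AM–7:47 PM = 11 h 18 min; less 60 min break → 10 h 18 min
Wed: 9:18 AM–4:58 PM = 7 h 40 min; less 10 min break → 7 h 30 min
Thu: 7:55 AM–7:42 PM = 11 h 47 min
Fri: 5:40 AM–11:17 AM = 5 h 37 min
Sat: 9:11 AM–7:56 PM = 10 h 45 min; less 45 min break → 10 h 0 min
Total: 4 h 19 min + 10 h 18 min + 7 h 30 min + 11 h 47 min + 5 h 37 min + 10 h 0 min = 49 h 31 min.

49 h 31 min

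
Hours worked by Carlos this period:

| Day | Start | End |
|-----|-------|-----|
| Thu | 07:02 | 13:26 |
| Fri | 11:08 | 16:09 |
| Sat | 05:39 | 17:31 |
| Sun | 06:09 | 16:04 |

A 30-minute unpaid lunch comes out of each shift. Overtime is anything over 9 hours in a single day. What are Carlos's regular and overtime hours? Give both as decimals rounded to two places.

Thu: 07:02–13:26 = 6 h 24 min; less 30 min break → 5 h 54 min
Fri: 11:08–16:09 = 5 h 1 min; less 30 min break → 4 h 31 min
Sat: 05:39–17:31 = 11 h 52 min; less 30 min break → 11 h 22 min
Sun: 06:09–16:04 = 9 h 55 min; less 30 min break → 9 h 25 min
Thu reg 5 h 54 min / OT 0 h 0 min; Fri reg 4 h 31 min / OT 0 h 0 min; Sat reg 9 h 0 min / OT 2 h 22 min; Sun reg 9 h 0 min / OT 0 h 25 min.
Totals: regular 28 h 25 min, overtime 2 h 47 min.

Regular 28.42 hours, overtime 2.78 hours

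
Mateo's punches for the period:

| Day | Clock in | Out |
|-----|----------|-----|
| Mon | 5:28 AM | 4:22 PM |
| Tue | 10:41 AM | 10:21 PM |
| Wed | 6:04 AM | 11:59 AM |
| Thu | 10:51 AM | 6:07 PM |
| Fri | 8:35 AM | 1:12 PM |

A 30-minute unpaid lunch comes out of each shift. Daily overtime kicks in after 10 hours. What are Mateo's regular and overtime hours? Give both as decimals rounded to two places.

Mon: 5:28 AM–4:22 PM = 10 h 54 min; less 30 min break → 10 h 24 min
Tue: 10:41 AM–10:21 PM = 11 h 40 min; less 30 min break → 11 h 10 min
Wed: 6:04 AM–11:59 AM = 5 h 55 min; less 30 min break → 5 h 25 min
Thu: 10:51 AM–6:07 PM = 7 h 16 min; less 30 min break → 6 h 46 min
Fri: 8:35 AM–1:12 PM = 4 h 37 min; less 30 min break → 4 h 7 min
Mon reg 10 h 0 min / OT 0 h 24 min; Tue reg 10 h 0 min / OT 1 h 10 min; Wed reg 5 h 25 min / OT 0 h 0 min; Thu reg 6 h 46 min / OT 0 h 0 min; Fri reg 4 h 7 min / OT 0 h 0 min.
Totals: regular 36 h 18 min, overtime 1 h 34 min.

Regular 36.30 hours, overtime 1.57 hours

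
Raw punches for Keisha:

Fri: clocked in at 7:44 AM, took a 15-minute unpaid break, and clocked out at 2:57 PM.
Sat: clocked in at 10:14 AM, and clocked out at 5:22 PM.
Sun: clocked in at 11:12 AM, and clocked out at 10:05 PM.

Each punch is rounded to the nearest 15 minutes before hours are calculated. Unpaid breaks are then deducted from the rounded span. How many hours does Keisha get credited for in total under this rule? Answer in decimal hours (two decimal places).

Fri: in 7:44 AM→7:45 AM, out 2:57 PM→3:00 PM; 7 h 15 min − 15 min = 7 h 0 min
Sat: in 10:14 AM→10:15 AM, out 5:22 PM→5:15 PM; 7 h 0 min
Sun: in 11:12 AM→11:15 AM, out 10:05 PM→10:00 PM; 10 h 45 min
Total credited: 24 h 45 min.

24.75 hours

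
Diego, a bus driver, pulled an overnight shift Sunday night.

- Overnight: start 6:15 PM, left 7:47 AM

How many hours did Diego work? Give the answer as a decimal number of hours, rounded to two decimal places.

13.53 hours

Overnight: 6:15 PM → midnight = 5 h 45 min; midnight → 7:47 AM = 7 h 47 min; span 13 h 32 min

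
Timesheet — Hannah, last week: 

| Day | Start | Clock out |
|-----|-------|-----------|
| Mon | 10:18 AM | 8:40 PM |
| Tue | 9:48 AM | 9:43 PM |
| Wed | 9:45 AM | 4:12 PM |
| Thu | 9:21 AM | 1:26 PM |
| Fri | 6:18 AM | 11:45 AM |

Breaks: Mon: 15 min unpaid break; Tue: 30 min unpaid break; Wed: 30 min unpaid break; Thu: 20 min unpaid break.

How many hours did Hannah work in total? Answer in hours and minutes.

Mon: 10:18 AM–8:40 PM = 10 h 22 min; less 15 min break → 10 h 7 min
Tue: 9:48 AM–9:43 PM = 11 h 55 min; less 30 min break → 11 h 25 min
Wed: 9:45 AM–4:12 PM = 6 h 27 min; less 30 min break → 5 h 57 min
Thu: 9:21 AM–1:26 PM = 4 h 5 min; less 20 min break → 3 h 45 min
Fri: 6:18 AM–11:45 AM = 5 h 27 min
Total: 10 h 7 min + 11 h 25 min + 5 h 57 min + 3 h 45 min + 5 h 27 min = 36 h 41 min.

36 h 41 min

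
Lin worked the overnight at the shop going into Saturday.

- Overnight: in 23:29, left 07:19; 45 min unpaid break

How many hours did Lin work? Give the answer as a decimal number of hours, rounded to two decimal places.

Overnight: 23:29 → midnight = 0 h 31 min; midnight → 07:19 = 7 h 19 min; span 7 h 50 min; less 45 min break → 7 h 5 min

7.08 hours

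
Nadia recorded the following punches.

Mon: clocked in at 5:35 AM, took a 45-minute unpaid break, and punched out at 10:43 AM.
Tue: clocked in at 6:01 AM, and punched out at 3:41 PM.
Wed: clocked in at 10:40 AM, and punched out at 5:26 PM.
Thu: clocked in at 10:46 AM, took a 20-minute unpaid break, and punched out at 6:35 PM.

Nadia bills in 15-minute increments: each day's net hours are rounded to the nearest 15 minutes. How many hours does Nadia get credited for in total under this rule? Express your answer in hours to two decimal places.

28.50 hours

Mon: 5:35 AM–10:43 AM = 5 h 8 min − 45 min = 4 h 23 min → rounds to 4 h 30 min
Tue: 6:01 AM–3:41 PM = 9 h 40 min → rounds to 9 h 45 min
Wed: 10:40 AM–5:26 PM = 6 h 46 min → rounds to 6 h 45 min
Thu: 10:46 AM–6:35 PM = 7 h 49 min − 20 min = 7 h 29 min → rounds to 7 h 30 min
Total credited: 28 h 30 min.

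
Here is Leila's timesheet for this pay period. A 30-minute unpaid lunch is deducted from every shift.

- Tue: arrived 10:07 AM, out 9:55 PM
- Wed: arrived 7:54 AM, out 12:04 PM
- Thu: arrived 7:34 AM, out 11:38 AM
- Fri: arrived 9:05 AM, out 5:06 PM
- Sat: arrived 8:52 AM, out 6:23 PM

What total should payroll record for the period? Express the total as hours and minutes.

35 h 4 min

Tue: 10:07 AM–9:55 PM = 11 h 48 min; less 30 min break → 11 h 18 min
Wed: 7:54 AM–12:04 PM = 4 h 10 min; less 30 min break → 3 h 40 min
Thu: 7:34 AM–11:38 AM = 4 h 4 min; less 30 min break → 3 h 34 min
Fri: 9:05 AM–5:06 PM = 8 h 1 min; less 30 min break → 7 h 31 min
Sat: 8:52 AM–6:23 PM = 9 h 31 min; less 30 min break → 9 h 1 min
Total: 11 h 18 min + 3 h 40 min + 3 h 34 min + 7 h 31 min + 9 h 1 min = 35 h 4 min.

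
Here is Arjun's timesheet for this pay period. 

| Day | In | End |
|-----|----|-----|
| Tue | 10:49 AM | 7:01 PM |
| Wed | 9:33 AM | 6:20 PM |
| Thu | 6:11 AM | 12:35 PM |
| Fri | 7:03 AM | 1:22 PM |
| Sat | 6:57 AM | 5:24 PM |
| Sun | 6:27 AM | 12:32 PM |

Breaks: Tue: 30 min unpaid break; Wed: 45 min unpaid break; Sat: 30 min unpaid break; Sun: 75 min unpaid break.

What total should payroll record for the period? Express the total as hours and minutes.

43 h 14 min

Tue: 10:49 AM–7:01 PM = 8 h 12 min; less 30 min break → 7 h 42 min
Wed: 9:33 AM–6:20 PM = 8 h 47 min; less 45 min break → 8 h 2 min
Thu: 6:11 AM–12:35 PM = 6 h 24 min
Fri: 7:03 AM–1:22 PM = 6 h 19 min
Sat: 6:57 AM–5:24 PM = 10 h 27 min; less 30 min break → 9 h 57 min
Sun: 6:27 AM–12:32 PM = 6 h 5 min; less 75 min break → 4 h 50 min
Total: 7 h 42 min + 8 h 2 min + 6 h 24 min + 6 h 19 min + 9 h 57 min + 4 h 50 min = 43 h 14 min.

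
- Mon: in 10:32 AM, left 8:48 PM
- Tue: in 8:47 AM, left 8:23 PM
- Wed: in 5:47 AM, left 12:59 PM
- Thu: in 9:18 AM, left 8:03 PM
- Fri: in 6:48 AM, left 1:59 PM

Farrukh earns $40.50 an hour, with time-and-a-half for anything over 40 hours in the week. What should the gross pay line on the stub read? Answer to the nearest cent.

$2045.25

Mon: 10:32 AM–8:48 PM = 10 h 16 min
Tue: 8:47 AM–8:23 PM = 11 h 36 min
Wed: 5:47 AM–12:59 PM = 7 h 12 min
Thu: 9:18 AM–8:03 PM = 10 h 45 min
Fri: 6:48 AM–1:59 PM = 7 h 11 min
Total worked: 47 h 0 min = 2820 min.
Regular 40 h 0 min = 2400 min at $40.50/h; overtime 7 h 0 min = 420 min at $60.75/h.
Pay = (2400 × $40.50 + 420 × $60.75) ÷ 60 = $2045.25.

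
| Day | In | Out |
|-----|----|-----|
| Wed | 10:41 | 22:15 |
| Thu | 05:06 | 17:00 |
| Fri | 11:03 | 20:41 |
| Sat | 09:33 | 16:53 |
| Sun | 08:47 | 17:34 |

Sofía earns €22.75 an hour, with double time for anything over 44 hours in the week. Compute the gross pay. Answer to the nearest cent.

Wed: 10:41–22:15 = 11 h 34 min
Thu: 05:06–17:00 = 11 h 54 min
Fri: 11:03–20:41 = 9 h 38 min
Sat: 09:33–16:53 = 7 h 20 min
Sun: 08:47–17:34 = 8 h 47 min
Total worked: 49 h 13 min = 2953 min.
Regular 44 h 0 min = 2640 min at €22.75/h; overtime 5 h 13 min = 313 min at €45.50/h.
Pay = (2640 × €22.75 + 313 × €45.50) ÷ 60 = €1238.36.

€1238.36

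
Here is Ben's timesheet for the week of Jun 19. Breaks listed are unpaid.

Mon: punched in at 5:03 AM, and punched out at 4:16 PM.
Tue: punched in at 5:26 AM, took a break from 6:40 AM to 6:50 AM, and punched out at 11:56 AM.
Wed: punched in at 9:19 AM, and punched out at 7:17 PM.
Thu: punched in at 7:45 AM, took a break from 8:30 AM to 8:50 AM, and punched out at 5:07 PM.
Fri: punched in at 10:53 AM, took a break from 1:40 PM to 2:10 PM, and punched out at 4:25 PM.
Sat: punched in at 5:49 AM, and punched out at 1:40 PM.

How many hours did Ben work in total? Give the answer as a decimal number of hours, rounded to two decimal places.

49.43 hours

Mon: 5:03 AM–4:16 PM = 11 h 13 min
Tue: 5:26 AM–11:56 AM = 6 h 30 min; less 10 min break → 6 h 20 min
Wed: 9:19 AM–7:17 PM = 9 h 58 min
Thu: 7:45 AM–5:07 PM = 9 h 22 min; less 20 min break → 9 h 2 min
Fri: 10:53 AM–4:25 PM = 5 h 32 min; less 30 min break → 5 h 2 min
Sat: 5:49 AM–1:40 PM = 7 h 51 min
Total: 11 h 13 min + 6 h 20 min + 9 h 58 min + 9 h 2 min + 5 h 2 min + 7 h 51 min = 49 h 26 min.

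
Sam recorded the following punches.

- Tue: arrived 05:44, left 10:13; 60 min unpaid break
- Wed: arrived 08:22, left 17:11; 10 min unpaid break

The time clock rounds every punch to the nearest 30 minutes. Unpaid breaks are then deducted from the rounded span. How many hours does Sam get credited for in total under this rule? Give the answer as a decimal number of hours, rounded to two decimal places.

11.83 hours

Tue: in 05:44→05:30, out 10:13→10:00; 4 h 30 min − 60 min = 3 h 30 min
Wed: in 08:22→08:30, out 17:11→17:00; 8 h 30 min − 10 min = 8 h 20 min
Total credited: 11 h 50 min.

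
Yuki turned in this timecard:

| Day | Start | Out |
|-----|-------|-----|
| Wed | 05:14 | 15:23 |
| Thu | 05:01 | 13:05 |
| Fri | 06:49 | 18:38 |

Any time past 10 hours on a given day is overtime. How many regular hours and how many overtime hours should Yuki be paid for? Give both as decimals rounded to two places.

Wed: 05:14–15:23 = 10 h 9 min
Thu: 05:01–13:05 = 8 h 4 min
Fri: 06:49–18:38 = 11 h 49 min
Wed reg 10 h 0 min / OT 0 h 9 min; Thu reg 8 h 4 min / OT 0 h 0 min; Fri reg 10 h 0 min / OT 1 h 49 min.
Totals: regular 28 h 4 min, overtime 1 h 58 min.

Regular 28.07 hours, overtime 1.97 hours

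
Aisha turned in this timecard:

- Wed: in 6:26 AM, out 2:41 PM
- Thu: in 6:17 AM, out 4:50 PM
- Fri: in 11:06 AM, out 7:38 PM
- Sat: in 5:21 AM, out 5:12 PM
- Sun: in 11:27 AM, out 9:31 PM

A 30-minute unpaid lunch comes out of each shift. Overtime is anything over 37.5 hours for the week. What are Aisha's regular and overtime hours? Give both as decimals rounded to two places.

Wed: 6:26 AM–2:41 PM = 8 h 15 min; less 30 min break → 7 h 45 min
Thu: 6:17 AM–4:50 PM = 10 h 33 min; less 30 min break → 10 h 3 min
Fri: 11:06 AM–7:38 PM = 8 h 32 min; less 30 min break → 8 h 2 min
Sat: 5:21 AM–5:12 PM = 11 h 51 min; less 30 min break → 11 h 21 min
Sun: 11:27 AM–9:31 PM = 10 h 4 min; less 30 min break → 9 h 34 min
Total worked: 46 h 45 min = 46.75 h.
Threshold 37.5 h → overtime 9 h 15 min, regular 37 h 30 min.

Regular 37.50 hours, overtime 9.25 hours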